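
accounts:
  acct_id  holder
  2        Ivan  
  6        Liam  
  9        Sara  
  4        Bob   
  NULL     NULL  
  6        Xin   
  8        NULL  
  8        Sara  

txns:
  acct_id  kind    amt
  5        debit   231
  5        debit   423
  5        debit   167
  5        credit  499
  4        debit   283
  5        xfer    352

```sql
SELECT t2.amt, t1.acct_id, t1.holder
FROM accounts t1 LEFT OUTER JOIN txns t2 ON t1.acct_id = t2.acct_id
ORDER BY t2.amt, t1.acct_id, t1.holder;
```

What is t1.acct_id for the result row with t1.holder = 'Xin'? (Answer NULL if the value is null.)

6

LEFT JOIN keeps every row from `accounts`; unmatched rows get NULL for `txns`'s columns.
Matching on t1.acct_id = t2.acct_id. A NULL in a compared column never satisfies the condition.
Matched pairs: 1; unmatched t1 rows kept: 7.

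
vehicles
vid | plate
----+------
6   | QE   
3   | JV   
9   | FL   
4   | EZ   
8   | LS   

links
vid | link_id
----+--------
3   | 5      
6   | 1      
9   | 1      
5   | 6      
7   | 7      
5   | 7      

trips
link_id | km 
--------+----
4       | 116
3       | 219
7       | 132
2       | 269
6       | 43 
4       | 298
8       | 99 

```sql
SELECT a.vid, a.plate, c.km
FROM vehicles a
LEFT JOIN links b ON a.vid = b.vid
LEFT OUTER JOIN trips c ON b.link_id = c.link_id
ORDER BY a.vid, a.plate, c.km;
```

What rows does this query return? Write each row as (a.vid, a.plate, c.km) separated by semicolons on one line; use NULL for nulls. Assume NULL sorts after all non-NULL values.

(3, JV, NULL); (4, EZ, NULL); (6, QE, NULL); (8, LS, NULL); (9, FL, NULL)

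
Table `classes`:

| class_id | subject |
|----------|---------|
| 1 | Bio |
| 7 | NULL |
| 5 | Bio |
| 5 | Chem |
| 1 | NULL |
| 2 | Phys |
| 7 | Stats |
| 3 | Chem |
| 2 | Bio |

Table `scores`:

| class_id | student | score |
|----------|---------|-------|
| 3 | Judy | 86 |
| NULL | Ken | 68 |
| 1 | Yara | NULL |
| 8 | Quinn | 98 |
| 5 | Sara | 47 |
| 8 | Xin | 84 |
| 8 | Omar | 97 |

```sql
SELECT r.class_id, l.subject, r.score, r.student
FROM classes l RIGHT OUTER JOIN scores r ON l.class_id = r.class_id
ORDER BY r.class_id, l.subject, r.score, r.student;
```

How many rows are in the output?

RIGHT JOIN keeps every row from `scores`; unmatched rows get NULL for `classes`'s columns.
Matching on l.class_id = r.class_id. A NULL in a compared column never satisfies the condition.
- l (class_id=1) pairs with 1 row(s) of r.
- l (class_id=7) has no partner in r.
- l (class_id=5) pairs with 1 row(s) of r.
- l (class_id=5) pairs with 1 row(s) of r.
- l (class_id=1) pairs with 1 row(s) of r.
- l (class_id=2) has no partner in r.
- l (class_id=7) has no partner in r.
- l (class_id=3) pairs with 1 row(s) of r.
- l (class_id=2) has no partner in r.
- 4 row(s) from r found no l partner → padded with NULL.
Total: 5 matched + 4 padded = 9 rows.

9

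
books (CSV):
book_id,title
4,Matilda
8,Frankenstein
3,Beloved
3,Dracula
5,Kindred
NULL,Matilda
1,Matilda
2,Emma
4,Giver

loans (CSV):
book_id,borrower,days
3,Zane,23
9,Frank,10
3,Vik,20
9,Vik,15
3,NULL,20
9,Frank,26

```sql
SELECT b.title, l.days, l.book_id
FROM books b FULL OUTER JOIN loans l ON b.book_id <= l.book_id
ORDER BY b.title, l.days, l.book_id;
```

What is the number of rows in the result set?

FULL OUTER JOIN keeps every row from both sides; unmatched rows get NULL for the other side's columns.
Matching on b.book_id <= l.book_id. A NULL in a compared column never satisfies the condition.
- b (book_id=4) pairs with 3 row(s) of l.
- b (book_id=8) pairs with 3 row(s) of l.
- b (book_id=3) pairs with 6 row(s) of l.
- b (book_id=3) pairs with 6 row(s) of l.
- b (book_id=5) pairs with 3 row(s) of l.
- b (book_id=NULL) has no partner → padded with NULL.
- b (book_id=1) pairs with 6 row(s) of l.
- b (book_id=2) pairs with 6 row(s) of l.
- b (book_id=4) pairs with 3 row(s) of l.
Total: 36 matched + 1 padded = 37 rows.

37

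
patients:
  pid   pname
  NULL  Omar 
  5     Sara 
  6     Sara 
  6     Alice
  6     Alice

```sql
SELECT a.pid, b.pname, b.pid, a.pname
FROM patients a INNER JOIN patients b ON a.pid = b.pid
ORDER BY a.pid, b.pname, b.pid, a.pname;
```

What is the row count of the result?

10

INNER JOIN keeps only pairs where the ON condition holds.
Matching on a.pid = b.pid. A NULL in a compared column never satisfies the condition.
Matched pairs: 10.
Total: 10 rows.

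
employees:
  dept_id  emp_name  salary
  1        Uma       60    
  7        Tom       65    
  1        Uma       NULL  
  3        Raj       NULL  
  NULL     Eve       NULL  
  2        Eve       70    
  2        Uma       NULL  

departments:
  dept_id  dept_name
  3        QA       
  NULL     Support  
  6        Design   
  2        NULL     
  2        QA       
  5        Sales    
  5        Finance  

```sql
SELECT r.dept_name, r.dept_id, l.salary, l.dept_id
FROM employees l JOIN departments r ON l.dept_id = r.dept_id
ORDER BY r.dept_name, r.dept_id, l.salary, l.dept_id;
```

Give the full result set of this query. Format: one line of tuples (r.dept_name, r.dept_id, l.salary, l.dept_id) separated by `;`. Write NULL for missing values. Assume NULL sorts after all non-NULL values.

INNER JOIN keeps only pairs where the ON condition holds.
Matching on l.dept_id = r.dept_id. A NULL in a compared column never satisfies the condition.
Matched pairs: 5.

(QA, 2, 70, 2); (QA, 2, NULL, 2); (QA, 3, NULL, 3); (NULL, 2, 70, 2); (NULL, 2, NULL, 2)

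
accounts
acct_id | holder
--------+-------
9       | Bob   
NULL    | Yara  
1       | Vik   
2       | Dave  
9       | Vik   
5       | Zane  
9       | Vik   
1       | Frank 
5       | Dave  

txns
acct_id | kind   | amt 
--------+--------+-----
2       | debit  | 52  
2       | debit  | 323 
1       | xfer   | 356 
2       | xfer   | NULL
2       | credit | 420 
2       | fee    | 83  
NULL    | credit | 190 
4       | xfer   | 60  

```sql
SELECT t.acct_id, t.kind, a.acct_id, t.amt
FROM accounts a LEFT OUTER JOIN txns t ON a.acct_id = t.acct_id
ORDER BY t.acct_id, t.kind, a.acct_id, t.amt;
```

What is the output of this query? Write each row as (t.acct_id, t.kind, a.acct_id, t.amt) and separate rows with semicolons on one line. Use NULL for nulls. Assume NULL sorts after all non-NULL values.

(1, xfer, 1, 356); (1, xfer, 1, 356); (2, credit, 2, 420); (2, debit, 2, 52); (2, debit, 2, 323); (2, fee, 2, 83); (2, xfer, 2, NULL); (NULL, NULL, 5, NULL); (NULL, NULL, 5, NULL); (NULL, NULL, 9, NULL); (NULL, NULL, 9, NULL); (NULL, NULL, 9, NULL); (NULL, NULL, NULL, NULL)

LEFT JOIN keeps every row from `accounts`; unmatched rows get NULL for `txns`'s columns.
Matching on a.acct_id = t.acct_id. A NULL in a compared column never satisfies the condition.
- a row (acct_id=9): no match → kept, t columns NULL.
- a row (acct_id=NULL): no match → kept, t columns NULL.
- a row (acct_id=1): matches 1 t row(s) → 1 output row(s).
- a row (acct_id=2): matches 5 t row(s) → 5 output row(s).
- a row (acct_id=9): no match → kept, t columns NULL.
- a row (acct_id=5): no match → kept, t columns NULL.
- a row (acct_id=9): no match → kept, t columns NULL.
- a row (acct_id=1): matches 1 t row(s) → 1 output row(s).
- a row (acct_id=5): no match → kept, t columns NULL.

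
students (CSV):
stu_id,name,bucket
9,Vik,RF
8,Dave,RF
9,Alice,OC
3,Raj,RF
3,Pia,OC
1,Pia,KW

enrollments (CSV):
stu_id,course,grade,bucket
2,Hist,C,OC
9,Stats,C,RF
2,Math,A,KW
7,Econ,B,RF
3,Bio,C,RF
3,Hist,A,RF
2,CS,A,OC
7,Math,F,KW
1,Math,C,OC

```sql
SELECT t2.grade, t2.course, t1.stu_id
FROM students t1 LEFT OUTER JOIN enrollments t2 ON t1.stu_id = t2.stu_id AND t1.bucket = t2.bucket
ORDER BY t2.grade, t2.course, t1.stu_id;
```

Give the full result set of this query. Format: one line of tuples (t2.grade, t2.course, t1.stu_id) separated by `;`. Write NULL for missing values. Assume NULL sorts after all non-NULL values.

(A, Hist, 3); (C, Bio, 3); (C, Stats, 9); (NULL, NULL, 1); (NULL, NULL, 3); (NULL, NULL, 8); (NULL, NULL, 9)

LEFT JOIN keeps every row from `students`; unmatched rows get NULL for `enrollments`'s columns.
Matching on t1.stu_id = t2.stu_id AND t1.bucket = t2.bucket.
Matched pairs: 3; unmatched t1 rows kept: 4.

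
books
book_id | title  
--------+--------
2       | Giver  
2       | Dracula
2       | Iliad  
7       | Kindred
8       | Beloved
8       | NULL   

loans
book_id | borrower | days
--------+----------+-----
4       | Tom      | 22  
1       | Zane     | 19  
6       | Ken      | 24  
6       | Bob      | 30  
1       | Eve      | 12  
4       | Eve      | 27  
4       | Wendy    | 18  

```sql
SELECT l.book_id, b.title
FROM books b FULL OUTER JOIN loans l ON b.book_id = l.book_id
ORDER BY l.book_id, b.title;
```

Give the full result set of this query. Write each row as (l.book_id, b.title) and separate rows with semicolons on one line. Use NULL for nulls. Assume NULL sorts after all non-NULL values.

(1, NULL); (1, NULL); (4, NULL); (4, NULL); (4, NULL); (6, NULL); (6, NULL); (NULL, Beloved); (NULL, Dracula); (NULL, Giver); (NULL, Iliad); (NULL, Kindred); (NULL, NULL)

FULL OUTER JOIN keeps every row from both sides; unmatched rows get NULL for the other side's columns.
Matching on b.book_id = l.book_id.
- b[0] book_id=2 → no match; kept with NULLs on the l side.
- b[1] book_id=2 → no match; kept with NULLs on the l side.
- b[2] book_id=2 → no match; kept with NULLs on the l side.
- b[3] book_id=7 → no match; kept with NULLs on the l side.
- b[4] book_id=8 → no match; kept with NULLs on the l side.
- b[5] book_id=8 → no match; kept with NULLs on the l side.
- 7 l row(s) had no b match → kept, b columns NULL.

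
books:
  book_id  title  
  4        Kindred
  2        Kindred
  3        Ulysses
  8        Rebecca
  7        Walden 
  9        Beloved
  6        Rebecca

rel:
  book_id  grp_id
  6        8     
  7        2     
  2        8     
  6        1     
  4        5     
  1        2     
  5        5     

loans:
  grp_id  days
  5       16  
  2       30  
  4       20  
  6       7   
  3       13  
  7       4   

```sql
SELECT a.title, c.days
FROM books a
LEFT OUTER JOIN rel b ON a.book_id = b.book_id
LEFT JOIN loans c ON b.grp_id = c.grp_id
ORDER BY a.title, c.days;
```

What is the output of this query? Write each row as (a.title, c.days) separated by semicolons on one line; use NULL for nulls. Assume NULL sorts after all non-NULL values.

Step 1 — a LEFT JOIN b on book_id → 8 row(s).
Then LEFT JOIN `loans c` on grp_id: each of those 8 rows is kept; rows whose b.grp_id has no match in c get NULL for c's columns.

(Beloved, NULL); (Kindred, 16); (Kindred, NULL); (Rebecca, NULL); (Rebecca, NULL); (Rebecca, NULL); (Ulysses, NULL); (Walden, 30)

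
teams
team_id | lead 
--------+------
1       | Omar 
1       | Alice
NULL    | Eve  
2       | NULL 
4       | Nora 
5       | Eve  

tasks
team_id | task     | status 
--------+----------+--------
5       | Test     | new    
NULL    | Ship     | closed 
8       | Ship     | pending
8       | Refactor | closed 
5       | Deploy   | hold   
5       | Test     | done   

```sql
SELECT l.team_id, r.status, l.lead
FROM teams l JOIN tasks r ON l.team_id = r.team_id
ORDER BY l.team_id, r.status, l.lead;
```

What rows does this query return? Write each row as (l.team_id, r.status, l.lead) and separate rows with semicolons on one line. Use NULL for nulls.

INNER JOIN keeps only pairs where the ON condition holds.
Matching on l.team_id = r.team_id. A NULL in a compared column never satisfies the condition.
- team_id=1: no matching r row, dropped.
- team_id=1: no matching r row, dropped.
- team_id=NULL: no matching r row, dropped.
- team_id=2: no matching r row, dropped.
- team_id=4: no matching r row, dropped.
- team_id=5: 3 matching r row(s), so 3 row(s) emitted.
After projecting and ordering:
l.team_id | r.status | l.lead
5 | done | Eve
5 | hold | Eve
5 | new | Eve

(5, done, Eve); (5, hold, Eve); (5, new, Eve)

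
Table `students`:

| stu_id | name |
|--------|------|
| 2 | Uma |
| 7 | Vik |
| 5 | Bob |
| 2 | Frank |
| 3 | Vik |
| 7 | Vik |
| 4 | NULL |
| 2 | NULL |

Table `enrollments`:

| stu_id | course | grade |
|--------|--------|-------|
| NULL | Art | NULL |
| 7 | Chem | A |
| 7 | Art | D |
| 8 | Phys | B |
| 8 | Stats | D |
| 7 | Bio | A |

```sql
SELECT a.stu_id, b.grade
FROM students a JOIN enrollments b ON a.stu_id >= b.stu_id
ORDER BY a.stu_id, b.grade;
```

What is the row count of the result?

6

INNER JOIN keeps only pairs where the ON condition holds.
Matching on a.stu_id >= b.stu_id. A NULL in a compared column never satisfies the condition.
Matched pairs: 6.
Total: 6 rows.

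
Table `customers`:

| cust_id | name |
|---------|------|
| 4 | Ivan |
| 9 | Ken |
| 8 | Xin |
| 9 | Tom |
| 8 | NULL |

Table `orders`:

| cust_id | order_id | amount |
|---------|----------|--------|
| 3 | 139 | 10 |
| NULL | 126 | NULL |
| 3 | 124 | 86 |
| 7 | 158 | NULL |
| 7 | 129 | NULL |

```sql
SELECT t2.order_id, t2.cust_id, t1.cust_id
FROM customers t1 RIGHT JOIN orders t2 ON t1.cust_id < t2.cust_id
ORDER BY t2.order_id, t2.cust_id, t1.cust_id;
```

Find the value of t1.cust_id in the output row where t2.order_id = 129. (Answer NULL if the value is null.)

4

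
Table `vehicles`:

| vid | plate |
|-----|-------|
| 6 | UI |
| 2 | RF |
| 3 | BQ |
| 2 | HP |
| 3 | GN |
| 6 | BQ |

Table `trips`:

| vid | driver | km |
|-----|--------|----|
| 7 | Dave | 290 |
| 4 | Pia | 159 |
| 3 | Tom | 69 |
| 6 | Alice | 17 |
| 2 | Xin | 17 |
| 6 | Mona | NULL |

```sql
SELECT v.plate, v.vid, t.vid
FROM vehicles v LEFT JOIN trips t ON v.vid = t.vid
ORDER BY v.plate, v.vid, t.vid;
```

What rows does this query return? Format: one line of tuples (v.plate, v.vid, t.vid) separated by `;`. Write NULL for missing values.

LEFT JOIN keeps every row from `vehicles`; unmatched rows get NULL for `trips`'s columns.
Matching on v.vid = t.vid.
- v (vid=6) pairs with 2 row(s) of t.
- v (vid=2) pairs with 1 row(s) of t.
- v (vid=3) pairs with 1 row(s) of t.
- v (vid=2) pairs with 1 row(s) of t.
- v (vid=3) pairs with 1 row(s) of t.
- v (vid=6) pairs with 2 row(s) of t.
After projecting and ordering:
v.plate | v.vid | t.vid
BQ | 3 | 3
BQ | 6 | 6
BQ | 6 | 6
GN | 3 | 3
HP | 2 | 2
RF | 2 | 2
UI | 6 | 6
UI | 6 | 6

(BQ, 3, 3); (BQ, 6, 6); (BQ, 6, 6); (GN, 3, 3); (HP, 2, 2); (RF, 2, 2); (UI, 6, 6); (UI, 6, 6)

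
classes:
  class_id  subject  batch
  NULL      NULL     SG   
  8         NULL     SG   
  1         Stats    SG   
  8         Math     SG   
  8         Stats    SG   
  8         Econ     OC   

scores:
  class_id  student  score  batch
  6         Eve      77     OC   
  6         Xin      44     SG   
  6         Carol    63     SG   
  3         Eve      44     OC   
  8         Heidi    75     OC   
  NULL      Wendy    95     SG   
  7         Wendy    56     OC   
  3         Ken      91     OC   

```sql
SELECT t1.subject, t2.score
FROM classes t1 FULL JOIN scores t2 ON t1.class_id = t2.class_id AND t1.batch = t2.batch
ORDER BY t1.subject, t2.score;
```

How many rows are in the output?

13

FULL OUTER JOIN keeps every row from both sides; unmatched rows get NULL for the other side's columns.
Matching on t1.class_id = t2.class_id AND t1.batch = t2.batch. A NULL in a compared column never satisfies the condition.
- t1 row (class_id=NULL, batch=SG): no match → kept, t2 columns NULL.
- t1 row (class_id=8, batch=SG): no match → kept, t2 columns NULL.
- t1 row (class_id=1, batch=SG): no match → kept, t2 columns NULL.
- t1 row (class_id=8, batch=SG): no match → kept, t2 columns NULL.
- t1 row (class_id=8, batch=SG): no match → kept, t2 columns NULL.
- t1 row (class_id=8, batch=OC): matches 1 t2 row(s) → 1 output row(s).
- plus 7 unmatched t2 row(s), each kept with NULL t1 columns.
Total: 1 matched + 12 padded = 13 rows.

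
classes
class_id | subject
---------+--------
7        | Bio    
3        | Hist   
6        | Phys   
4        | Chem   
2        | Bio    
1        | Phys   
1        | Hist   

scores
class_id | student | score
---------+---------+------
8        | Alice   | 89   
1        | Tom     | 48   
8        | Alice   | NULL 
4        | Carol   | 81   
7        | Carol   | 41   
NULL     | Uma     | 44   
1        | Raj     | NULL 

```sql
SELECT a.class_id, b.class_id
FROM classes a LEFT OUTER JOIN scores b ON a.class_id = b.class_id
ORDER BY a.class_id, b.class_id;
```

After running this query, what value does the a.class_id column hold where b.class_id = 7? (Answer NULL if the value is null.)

7

LEFT JOIN keeps every row from `classes`; unmatched rows get NULL for `scores`'s columns.
Matching on a.class_id = b.class_id. A NULL in a compared column never satisfies the condition.
- a row (class_id=7): matches 1 b row(s) → 1 output row(s).
- a row (class_id=3): no match → kept, b columns NULL.
- a row (class_id=6): no match → kept, b columns NULL.
- a row (class_id=4): matches 1 b row(s) → 1 output row(s).
- a row (class_id=2): no match → kept, b columns NULL.
- a row (class_id=1): matches 2 b row(s) → 2 output row(s).
- a row (class_id=1): matches 2 b row(s) → 2 output row(s).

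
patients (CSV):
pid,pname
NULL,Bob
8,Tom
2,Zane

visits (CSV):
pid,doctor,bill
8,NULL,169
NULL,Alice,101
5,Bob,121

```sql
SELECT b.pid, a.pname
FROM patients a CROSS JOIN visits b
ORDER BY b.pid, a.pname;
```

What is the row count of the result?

9

CROSS JOIN pairs every row of `patients` with every row of `visits`: 3 × 3 = 9 rows.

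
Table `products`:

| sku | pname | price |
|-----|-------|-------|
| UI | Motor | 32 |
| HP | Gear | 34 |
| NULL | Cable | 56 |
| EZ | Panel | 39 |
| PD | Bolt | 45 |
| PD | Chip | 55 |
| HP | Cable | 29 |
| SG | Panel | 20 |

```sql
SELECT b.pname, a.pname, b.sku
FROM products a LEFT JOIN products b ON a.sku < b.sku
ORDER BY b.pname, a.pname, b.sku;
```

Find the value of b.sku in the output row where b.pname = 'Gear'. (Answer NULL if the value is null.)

LEFT JOIN keeps every row from `products a`; unmatched rows get NULL for `products b`'s columns.
Matching on a.sku < b.sku. A NULL in a compared column never satisfies the condition.
- a (sku=UI) has no partner → padded with NULL.
- a (sku=HP) pairs with 4 row(s) of b.
- a (sku=NULL) has no partner → padded with NULL.
- a (sku=EZ) pairs with 6 row(s) of b.
- a (sku=PD) pairs with 2 row(s) of b.
- a (sku=PD) pairs with 2 row(s) of b.
- a (sku=HP) pairs with 4 row(s) of b.
- a (sku=SG) pairs with 1 row(s) of b.

HP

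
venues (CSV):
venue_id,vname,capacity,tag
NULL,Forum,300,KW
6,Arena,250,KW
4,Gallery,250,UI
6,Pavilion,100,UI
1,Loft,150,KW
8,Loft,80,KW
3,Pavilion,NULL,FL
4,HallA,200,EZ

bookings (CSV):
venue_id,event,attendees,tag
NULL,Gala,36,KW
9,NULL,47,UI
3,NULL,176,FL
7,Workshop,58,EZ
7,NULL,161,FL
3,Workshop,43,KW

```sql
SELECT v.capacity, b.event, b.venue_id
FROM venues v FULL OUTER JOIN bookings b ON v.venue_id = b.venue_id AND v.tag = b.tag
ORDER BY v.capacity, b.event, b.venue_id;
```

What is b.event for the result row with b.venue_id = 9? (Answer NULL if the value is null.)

FULL OUTER JOIN keeps every row from both sides; unmatched rows get NULL for the other side's columns.
Matching on v.venue_id = b.venue_id AND v.tag = b.tag. A NULL in a compared column never satisfies the condition.
- venue_id=NULL, tag=KW: no b row matches, row kept with b columns NULL.
- venue_id=6, tag=KW: no b row matches, row kept with b columns NULL.
- venue_id=4, tag=UI: no b row matches, row kept with b columns NULL.
- venue_id=6, tag=UI: no b row matches, row kept with b columns NULL.
- venue_id=1, tag=KW: no b row matches, row kept with b columns NULL.
- venue_id=8, tag=KW: no b row matches, row kept with b columns NULL.
- venue_id=3, tag=FL: 1 matching b row(s), so 1 row(s) emitted.
- venue_id=4, tag=EZ: no b row matches, row kept with b columns NULL.
- 5 row(s) from b found no v partner → padded with NULL.

NULL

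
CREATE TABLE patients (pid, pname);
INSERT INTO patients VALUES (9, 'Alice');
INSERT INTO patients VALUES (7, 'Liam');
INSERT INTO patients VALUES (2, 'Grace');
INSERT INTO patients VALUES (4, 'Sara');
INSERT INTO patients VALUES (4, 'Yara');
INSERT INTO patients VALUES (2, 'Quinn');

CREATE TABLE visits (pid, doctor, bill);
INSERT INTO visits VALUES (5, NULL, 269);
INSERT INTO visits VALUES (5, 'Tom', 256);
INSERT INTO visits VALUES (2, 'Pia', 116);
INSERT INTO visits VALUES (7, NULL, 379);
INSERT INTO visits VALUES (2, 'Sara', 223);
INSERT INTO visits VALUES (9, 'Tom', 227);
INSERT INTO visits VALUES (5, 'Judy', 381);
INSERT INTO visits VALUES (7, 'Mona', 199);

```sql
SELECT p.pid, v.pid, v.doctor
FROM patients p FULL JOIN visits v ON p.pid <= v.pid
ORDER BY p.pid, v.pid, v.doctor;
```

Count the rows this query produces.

FULL OUTER JOIN keeps every row from both sides; unmatched rows get NULL for the other side's columns.
Matching on p.pid <= v.pid.
- p[0] pid=9 → 1 match(es) in v → 1 row(s).
- p[1] pid=7 → 3 match(es) in v → 3 row(s).
- p[2] pid=2 → 8 match(es) in v → 8 row(s).
- p[3] pid=4 → 6 match(es) in v → 6 row(s).
- p[4] pid=4 → 6 match(es) in v → 6 row(s).
- p[5] pid=2 → 8 match(es) in v → 8 row(s).
Total: 32 rows.

32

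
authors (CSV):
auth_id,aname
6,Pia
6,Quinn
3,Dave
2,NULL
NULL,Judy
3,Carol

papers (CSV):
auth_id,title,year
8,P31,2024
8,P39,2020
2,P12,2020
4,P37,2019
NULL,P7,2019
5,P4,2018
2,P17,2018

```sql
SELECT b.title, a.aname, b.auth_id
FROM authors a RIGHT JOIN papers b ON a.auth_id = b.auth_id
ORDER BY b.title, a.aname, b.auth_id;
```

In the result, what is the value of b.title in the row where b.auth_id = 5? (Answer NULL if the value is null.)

RIGHT JOIN keeps every row from `papers`; unmatched rows get NULL for `authors`'s columns.
Matching on a.auth_id = b.auth_id. A NULL in a compared column never satisfies the condition.
- a[0] auth_id=6 → no match.
- a[1] auth_id=6 → no match.
- a[2] auth_id=3 → no match.
- a[3] auth_id=2 → 2 match(es) in b → 2 row(s).
- a[4] auth_id=NULL → no match.
- a[5] auth_id=3 → no match.
- 5 b row(s) had no a match → kept, a columns NULL.

P4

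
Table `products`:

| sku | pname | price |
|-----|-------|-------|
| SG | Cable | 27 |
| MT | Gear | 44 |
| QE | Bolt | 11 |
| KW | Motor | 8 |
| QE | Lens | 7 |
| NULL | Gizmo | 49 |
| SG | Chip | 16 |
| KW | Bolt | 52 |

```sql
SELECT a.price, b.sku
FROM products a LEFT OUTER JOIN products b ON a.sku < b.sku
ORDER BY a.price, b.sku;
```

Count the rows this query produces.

LEFT JOIN keeps every row from `products a`; unmatched rows get NULL for `products b`'s columns.
Matching on a.sku < b.sku. A NULL in a compared column never satisfies the condition.
- a (sku=SG) has no partner → padded with NULL.
- a (sku=MT) pairs with 4 row(s) of b.
- a (sku=QE) pairs with 2 row(s) of b.
- a (sku=KW) pairs with 5 row(s) of b.
- a (sku=QE) pairs with 2 row(s) of b.
- a (sku=NULL) has no partner → padded with NULL.
- a (sku=SG) has no partner → padded with NULL.
- a (sku=KW) pairs with 5 row(s) of b.
Total: 18 matched + 3 padded = 21 rows.

21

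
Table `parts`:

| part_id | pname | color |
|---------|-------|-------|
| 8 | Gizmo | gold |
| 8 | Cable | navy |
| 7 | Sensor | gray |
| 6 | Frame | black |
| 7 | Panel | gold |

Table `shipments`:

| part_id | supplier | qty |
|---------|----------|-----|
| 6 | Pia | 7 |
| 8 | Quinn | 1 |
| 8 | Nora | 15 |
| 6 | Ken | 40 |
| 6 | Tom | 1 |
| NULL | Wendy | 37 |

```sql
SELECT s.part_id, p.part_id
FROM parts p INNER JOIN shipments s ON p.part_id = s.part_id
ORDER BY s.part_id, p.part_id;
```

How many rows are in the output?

INNER JOIN keeps only pairs where the ON condition holds.
Matching on p.part_id = s.part_id. A NULL in a compared column never satisfies the condition.
Matched pairs: 7.
Total: 7 rows.

7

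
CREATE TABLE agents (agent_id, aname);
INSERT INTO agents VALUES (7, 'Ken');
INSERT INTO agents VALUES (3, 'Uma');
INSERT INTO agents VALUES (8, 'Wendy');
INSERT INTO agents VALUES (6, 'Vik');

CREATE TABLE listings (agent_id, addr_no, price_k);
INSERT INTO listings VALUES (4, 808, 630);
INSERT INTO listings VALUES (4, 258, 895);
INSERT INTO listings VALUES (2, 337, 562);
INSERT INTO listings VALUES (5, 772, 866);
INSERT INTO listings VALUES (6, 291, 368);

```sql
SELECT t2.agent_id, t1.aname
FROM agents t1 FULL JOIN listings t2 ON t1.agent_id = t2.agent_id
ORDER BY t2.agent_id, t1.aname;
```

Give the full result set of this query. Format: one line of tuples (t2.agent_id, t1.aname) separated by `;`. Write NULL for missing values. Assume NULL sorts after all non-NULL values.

(2, NULL); (4, NULL); (4, NULL); (5, NULL); (6, Vik); (NULL, Ken); (NULL, Uma); (NULL, Wendy)

FULL OUTER JOIN keeps every row from both sides; unmatched rows get NULL for the other side's columns.
Matching on t1.agent_id = t2.agent_id.
- t1 row (agent_id=7): no match → kept, t2 columns NULL.
- t1 row (agent_id=3): no match → kept, t2 columns NULL.
- t1 row (agent_id=8): no match → kept, t2 columns NULL.
- t1 row (agent_id=6): matches 1 t2 row(s) → 1 output row(s).
- 4 t2 row(s) had no t1 match → kept, t1 columns NULL.
After projecting and ordering:
t2.agent_id | t1.aname
2 | NULL
4 | NULL
4 | NULL
5 | NULL
6 | Vik
NULL | Ken
NULL | Uma
NULL | Wendy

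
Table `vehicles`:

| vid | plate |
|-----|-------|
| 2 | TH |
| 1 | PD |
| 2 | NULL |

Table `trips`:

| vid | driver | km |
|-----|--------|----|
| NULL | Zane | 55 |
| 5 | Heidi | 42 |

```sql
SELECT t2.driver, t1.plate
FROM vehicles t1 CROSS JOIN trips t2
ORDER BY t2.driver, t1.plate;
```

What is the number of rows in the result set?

6

CROSS JOIN pairs every row of `vehicles` with every row of `trips`: 3 × 2 = 6 rows.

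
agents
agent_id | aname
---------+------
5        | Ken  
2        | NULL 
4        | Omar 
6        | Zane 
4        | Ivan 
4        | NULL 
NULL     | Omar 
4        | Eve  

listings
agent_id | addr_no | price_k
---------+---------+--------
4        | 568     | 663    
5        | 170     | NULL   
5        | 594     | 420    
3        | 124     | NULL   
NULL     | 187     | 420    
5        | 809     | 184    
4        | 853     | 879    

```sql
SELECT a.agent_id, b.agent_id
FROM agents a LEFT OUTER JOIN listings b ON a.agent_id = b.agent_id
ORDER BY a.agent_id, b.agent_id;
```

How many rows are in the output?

14

LEFT JOIN keeps every row from `agents`; unmatched rows get NULL for `listings`'s columns.
Matching on a.agent_id = b.agent_id. A NULL in a compared column never satisfies the condition.
- a row (agent_id=5): matches 3 b row(s) → 3 output row(s).
- a row (agent_id=2): no match → kept, b columns NULL.
- a row (agent_id=4): matches 2 b row(s) → 2 output row(s).
- a row (agent_id=6): no match → kept, b columns NULL.
- a row (agent_id=4): matches 2 b row(s) → 2 output row(s).
- a row (agent_id=4): matches 2 b row(s) → 2 output row(s).
- a row (agent_id=NULL): no match → kept, b columns NULL.
- a row (agent_id=4): matches 2 b row(s) → 2 output row(s).
Total: 11 matched + 3 padded = 14 rows.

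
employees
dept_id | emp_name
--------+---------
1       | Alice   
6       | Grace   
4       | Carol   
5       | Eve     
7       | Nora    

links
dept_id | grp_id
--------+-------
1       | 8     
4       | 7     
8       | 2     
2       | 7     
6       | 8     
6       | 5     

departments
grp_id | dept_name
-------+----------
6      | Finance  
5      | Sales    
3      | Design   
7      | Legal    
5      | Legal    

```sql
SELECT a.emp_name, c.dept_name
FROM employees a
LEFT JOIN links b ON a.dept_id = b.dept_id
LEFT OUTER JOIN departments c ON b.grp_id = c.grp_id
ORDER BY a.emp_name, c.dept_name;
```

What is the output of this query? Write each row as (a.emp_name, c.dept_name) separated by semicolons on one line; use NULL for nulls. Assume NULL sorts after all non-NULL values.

(Alice, NULL); (Carol, Legal); (Eve, NULL); (Grace, Legal); (Grace, Sales); (Grace, NULL); (Nora, NULL)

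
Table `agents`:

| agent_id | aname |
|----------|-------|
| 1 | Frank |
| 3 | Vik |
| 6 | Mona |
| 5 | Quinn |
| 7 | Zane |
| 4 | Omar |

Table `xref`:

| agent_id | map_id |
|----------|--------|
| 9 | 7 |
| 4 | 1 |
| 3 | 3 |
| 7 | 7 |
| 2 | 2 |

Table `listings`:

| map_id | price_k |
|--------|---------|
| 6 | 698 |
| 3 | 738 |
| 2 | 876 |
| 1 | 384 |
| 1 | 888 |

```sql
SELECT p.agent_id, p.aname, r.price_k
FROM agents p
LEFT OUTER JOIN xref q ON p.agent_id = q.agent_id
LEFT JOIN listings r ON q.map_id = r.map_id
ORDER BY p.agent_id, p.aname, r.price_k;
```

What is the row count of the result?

7

Step 1 — p LEFT JOIN q on agent_id → 6 row(s).
Then LEFT JOIN `listings r` on map_id: each of those 6 rows is kept; rows whose q.map_id has no match in r get NULL for r's columns.
Result: 7 row(s).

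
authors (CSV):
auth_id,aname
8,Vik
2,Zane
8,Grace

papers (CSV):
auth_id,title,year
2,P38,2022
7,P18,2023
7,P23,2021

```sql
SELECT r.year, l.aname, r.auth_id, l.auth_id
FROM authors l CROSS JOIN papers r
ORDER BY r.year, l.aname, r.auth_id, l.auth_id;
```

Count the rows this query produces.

9

CROSS JOIN pairs every row of `authors` with every row of `papers`: 3 × 3 = 9 rows.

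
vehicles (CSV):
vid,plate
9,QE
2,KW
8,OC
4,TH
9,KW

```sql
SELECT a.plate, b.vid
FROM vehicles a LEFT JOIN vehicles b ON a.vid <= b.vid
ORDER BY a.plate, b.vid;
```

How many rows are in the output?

16

LEFT JOIN keeps every row from `vehicles a`; unmatched rows get NULL for `vehicles b`'s columns.
Matching on a.vid <= b.vid.
Matched pairs: 16; unmatched a rows kept: 0.
Total: 16 rows.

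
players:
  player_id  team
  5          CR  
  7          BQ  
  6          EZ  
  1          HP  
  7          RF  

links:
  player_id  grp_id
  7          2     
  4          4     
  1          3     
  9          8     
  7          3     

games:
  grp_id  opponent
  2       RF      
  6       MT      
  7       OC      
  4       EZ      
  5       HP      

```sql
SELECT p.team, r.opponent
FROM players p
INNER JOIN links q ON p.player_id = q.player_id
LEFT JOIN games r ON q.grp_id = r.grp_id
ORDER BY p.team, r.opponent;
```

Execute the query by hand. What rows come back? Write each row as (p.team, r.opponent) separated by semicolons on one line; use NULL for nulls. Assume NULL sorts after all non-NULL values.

Evaluate left to right. First `players p INNER JOIN links q` on player_id: 5 row(s).
Then LEFT JOIN `games r` on grp_id: each of those 5 rows is kept; rows whose q.grp_id has no match in r get NULL for r's columns.

(BQ, RF); (BQ, NULL); (HP, NULL); (RF, RF); (RF, NULL)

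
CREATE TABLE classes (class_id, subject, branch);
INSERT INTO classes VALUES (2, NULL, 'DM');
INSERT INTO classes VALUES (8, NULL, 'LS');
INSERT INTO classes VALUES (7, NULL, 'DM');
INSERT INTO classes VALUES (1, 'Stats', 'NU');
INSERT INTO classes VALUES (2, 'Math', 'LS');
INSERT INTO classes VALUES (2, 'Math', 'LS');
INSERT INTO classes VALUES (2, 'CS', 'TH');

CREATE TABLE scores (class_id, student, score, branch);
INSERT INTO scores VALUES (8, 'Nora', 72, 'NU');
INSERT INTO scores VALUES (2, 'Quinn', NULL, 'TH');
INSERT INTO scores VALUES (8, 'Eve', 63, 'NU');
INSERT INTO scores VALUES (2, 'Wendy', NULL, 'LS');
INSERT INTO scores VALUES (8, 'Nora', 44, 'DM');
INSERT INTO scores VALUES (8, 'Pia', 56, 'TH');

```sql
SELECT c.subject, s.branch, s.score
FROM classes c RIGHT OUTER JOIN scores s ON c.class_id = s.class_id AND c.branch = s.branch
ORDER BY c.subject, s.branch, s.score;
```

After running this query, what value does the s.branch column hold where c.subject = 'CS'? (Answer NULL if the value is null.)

TH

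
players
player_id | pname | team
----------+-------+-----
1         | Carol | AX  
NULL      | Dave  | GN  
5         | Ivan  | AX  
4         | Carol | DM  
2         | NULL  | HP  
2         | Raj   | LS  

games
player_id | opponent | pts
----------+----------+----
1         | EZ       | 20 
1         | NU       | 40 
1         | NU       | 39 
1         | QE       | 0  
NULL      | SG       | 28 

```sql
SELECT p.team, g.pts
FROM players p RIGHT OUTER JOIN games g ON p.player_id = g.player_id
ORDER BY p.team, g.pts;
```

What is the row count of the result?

5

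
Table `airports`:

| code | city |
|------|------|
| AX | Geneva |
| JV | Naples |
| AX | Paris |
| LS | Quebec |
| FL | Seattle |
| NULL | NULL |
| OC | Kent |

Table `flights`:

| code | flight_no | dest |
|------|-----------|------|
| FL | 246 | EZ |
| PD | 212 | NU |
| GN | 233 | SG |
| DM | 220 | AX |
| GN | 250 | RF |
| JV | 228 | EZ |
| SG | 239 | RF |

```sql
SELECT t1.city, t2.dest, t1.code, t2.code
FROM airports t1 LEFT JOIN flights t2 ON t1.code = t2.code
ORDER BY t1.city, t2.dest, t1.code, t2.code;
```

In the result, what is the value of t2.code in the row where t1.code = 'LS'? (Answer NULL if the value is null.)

NULL

LEFT JOIN keeps every row from `airports`; unmatched rows get NULL for `flights`'s columns.
Matching on t1.code = t2.code. A NULL in a compared column never satisfies the condition.
- t1 (code=AX) has no partner → padded with NULL.
- t1 (code=JV) pairs with 1 row(s) of t2.
- t1 (code=AX) has no partner → padded with NULL.
- t1 (code=LS) has no partner → padded with NULL.
- t1 (code=FL) pairs with 1 row(s) of t2.
- t1 (code=NULL) has no partner → padded with NULL.
- t1 (code=OC) has no partner → padded with NULL.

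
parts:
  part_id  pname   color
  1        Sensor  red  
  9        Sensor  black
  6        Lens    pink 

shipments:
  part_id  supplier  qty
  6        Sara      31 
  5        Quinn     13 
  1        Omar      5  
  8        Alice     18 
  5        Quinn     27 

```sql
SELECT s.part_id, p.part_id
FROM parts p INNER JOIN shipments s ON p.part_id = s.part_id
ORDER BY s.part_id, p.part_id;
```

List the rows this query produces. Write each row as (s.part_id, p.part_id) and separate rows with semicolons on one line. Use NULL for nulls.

INNER JOIN keeps only pairs where the ON condition holds.
Matching on p.part_id = s.part_id.
Matched pairs: 2.

(1, 1); (6, 6)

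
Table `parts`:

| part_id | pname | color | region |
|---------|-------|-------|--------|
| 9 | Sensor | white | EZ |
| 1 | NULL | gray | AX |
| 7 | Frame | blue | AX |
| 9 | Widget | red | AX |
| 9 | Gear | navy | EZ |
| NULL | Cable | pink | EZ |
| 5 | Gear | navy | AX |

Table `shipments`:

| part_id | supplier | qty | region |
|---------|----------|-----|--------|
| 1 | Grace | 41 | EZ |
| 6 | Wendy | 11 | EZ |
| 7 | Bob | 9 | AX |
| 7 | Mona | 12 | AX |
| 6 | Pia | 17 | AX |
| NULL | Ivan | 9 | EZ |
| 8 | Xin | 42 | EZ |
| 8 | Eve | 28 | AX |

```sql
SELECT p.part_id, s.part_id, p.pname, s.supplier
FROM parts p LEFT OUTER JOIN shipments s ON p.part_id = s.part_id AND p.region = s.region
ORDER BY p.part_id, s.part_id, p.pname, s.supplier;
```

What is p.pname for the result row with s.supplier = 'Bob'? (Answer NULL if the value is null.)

Frame

LEFT JOIN keeps every row from `parts`; unmatched rows get NULL for `shipments`'s columns.
Matching on p.part_id = s.part_id AND p.region = s.region. A NULL in a compared column never satisfies the condition.
- p (part_id=9, region=EZ) has no partner → padded with NULL.
- p (part_id=1, region=AX) has no partner → padded with NULL.
- p (part_id=7, region=AX) pairs with 2 row(s) of s.
- p (part_id=9, region=AX) has no partner → padded with NULL.
- p (part_id=9, region=EZ) has no partner → padded with NULL.
- p (part_id=NULL, region=EZ) has no partner → padded with NULL.
- p (part_id=5, region=AX) has no partner → padded with NULL.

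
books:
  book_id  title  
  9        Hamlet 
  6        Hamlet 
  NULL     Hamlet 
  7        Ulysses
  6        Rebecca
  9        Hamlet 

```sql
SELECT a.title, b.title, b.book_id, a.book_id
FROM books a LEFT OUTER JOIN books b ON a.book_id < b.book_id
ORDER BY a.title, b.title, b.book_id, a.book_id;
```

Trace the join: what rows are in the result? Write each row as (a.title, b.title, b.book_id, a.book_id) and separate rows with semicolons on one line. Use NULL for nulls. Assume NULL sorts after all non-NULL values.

LEFT JOIN keeps every row from `books a`; unmatched rows get NULL for `books b`'s columns.
Matching on a.book_id < b.book_id. A NULL in a compared column never satisfies the condition.
Matched pairs: 8; unmatched a rows kept: 3.

(Hamlet, Hamlet, 9, 6); (Hamlet, Hamlet, 9, 6); (Hamlet, Ulysses, 7, 6); (Hamlet, NULL, NULL, 9); (Hamlet, NULL, NULL, 9); (Hamlet, NULL, NULL, NULL); (Rebecca, Hamlet, 9, 6); (Rebecca, Hamlet, 9, 6); (Rebecca, Ulysses, 7, 6); (Ulysses, Hamlet, 9, 7); (Ulysses, Hamlet, 9, 7)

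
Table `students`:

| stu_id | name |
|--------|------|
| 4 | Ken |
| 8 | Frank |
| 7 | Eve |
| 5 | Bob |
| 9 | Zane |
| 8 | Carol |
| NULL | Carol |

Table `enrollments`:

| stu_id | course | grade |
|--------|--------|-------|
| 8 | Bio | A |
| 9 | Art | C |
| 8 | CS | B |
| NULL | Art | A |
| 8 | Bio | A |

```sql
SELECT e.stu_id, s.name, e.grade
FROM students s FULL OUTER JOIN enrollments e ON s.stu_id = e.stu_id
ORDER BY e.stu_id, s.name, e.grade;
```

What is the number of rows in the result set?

FULL OUTER JOIN keeps every row from both sides; unmatched rows get NULL for the other side's columns.
Matching on s.stu_id = e.stu_id. A NULL in a compared column never satisfies the condition.
- s row (stu_id=4): no match → kept, e columns NULL.
- s row (stu_id=8): matches 3 e row(s) → 3 output row(s).
- s row (stu_id=7): no match → kept, e columns NULL.
- s row (stu_id=5): no match → kept, e columns NULL.
- s row (stu_id=9): matches 1 e row(s) → 1 output row(s).
- s row (stu_id=8): matches 3 e row(s) → 3 output row(s).
- s row (stu_id=NULL): no match → kept, e columns NULL.
- 1 e row(s) had no s match → kept, s columns NULL.
Total: 7 matched + 5 padded = 12 rows.

12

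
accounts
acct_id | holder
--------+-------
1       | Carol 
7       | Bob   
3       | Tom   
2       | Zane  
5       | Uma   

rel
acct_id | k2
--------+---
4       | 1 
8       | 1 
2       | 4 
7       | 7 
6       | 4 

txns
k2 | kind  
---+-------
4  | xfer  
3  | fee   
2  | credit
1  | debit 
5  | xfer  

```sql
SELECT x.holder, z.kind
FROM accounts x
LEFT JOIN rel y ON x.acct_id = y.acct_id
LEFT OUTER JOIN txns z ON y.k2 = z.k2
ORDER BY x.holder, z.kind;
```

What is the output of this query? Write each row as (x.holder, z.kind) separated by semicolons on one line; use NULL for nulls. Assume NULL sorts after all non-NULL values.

Step 1 — x LEFT JOIN y on acct_id → 5 row(s).
Then LEFT JOIN `txns z` on k2: each of those 5 rows is kept; rows whose y.k2 has no match in z get NULL for z's columns.

(Bob, NULL); (Carol, NULL); (Tom, NULL); (Uma, NULL); (Zane, xfer)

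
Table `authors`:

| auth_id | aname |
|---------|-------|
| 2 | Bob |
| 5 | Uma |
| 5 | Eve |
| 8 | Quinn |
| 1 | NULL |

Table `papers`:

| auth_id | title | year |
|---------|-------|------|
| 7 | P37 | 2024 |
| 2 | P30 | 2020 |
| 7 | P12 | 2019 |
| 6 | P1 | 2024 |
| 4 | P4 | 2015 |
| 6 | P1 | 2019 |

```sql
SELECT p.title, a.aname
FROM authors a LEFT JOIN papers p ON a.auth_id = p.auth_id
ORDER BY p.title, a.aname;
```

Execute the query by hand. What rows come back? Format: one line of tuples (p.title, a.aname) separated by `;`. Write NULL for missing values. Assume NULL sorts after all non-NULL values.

LEFT JOIN keeps every row from `authors`; unmatched rows get NULL for `papers`'s columns.
Matching on a.auth_id = p.auth_id.
- a[0] auth_id=2 → 1 match(es) in p → 1 row(s).
- a[1] auth_id=5 → no match; kept with NULLs on the p side.
- a[2] auth_id=5 → no match; kept with NULLs on the p side.
- a[3] auth_id=8 → no match; kept with NULLs on the p side.
- a[4] auth_id=1 → no match; kept with NULLs on the p side.
After projecting and ordering:
p.title | a.aname
P30 | Bob
NULL | Eve
NULL | Quinn
NULL | Uma
NULL | NULL

(P30, Bob); (NULL, Eve); (NULL, Quinn); (NULL, Uma); (NULL, NULL)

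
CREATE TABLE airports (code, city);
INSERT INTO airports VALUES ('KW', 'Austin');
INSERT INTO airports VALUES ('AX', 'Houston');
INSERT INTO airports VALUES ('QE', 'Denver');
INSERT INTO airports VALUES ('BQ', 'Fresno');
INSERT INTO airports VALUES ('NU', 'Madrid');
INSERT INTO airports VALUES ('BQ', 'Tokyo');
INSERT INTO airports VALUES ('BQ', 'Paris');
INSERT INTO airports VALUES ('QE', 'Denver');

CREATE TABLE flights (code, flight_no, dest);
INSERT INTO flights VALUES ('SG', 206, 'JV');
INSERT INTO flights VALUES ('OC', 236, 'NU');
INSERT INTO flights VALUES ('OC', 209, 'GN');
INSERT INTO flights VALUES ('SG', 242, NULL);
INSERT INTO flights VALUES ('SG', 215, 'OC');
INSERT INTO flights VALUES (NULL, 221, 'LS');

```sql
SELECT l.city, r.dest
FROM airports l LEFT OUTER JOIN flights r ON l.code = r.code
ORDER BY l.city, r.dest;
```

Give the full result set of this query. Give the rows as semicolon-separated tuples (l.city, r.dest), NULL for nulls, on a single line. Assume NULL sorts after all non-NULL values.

(Austin, NULL); (Denver, NULL); (Denver, NULL); (Fresno, NULL); (Houston, NULL); (Madrid, NULL); (Paris, NULL); (Tokyo, NULL)

LEFT JOIN keeps every row from `airports`; unmatched rows get NULL for `flights`'s columns.
Matching on l.code = r.code. A NULL in a compared column never satisfies the condition.
- l[0] code=KW → no match; kept with NULLs on the r side.
- l[1] code=AX → no match; kept with NULLs on the r side.
- l[2] code=QE → no match; kept with NULLs on the r side.
- l[3] code=BQ → no match; kept with NULLs on the r side.
- l[4] code=NU → no match; kept with NULLs on the r side.
- l[5] code=BQ → no match; kept with NULLs on the r side.
- l[6] code=BQ → no match; kept with NULLs on the r side.
- l[7] code=QE → no match; kept with NULLs on the r side.
After projecting and ordering:
l.city | r.dest
Austin | NULL
Denver | NULL
Denver | NULL
Fresno | NULL
Houston | NULL
Madrid | NULL
Paris | NULL
Tokyo | NULL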